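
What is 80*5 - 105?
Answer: 295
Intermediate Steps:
80*5 - 105 = 400 - 105 = 295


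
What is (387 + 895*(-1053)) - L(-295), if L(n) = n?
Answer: -941753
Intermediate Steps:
(387 + 895*(-1053)) - L(-295) = (387 + 895*(-1053)) - 1*(-295) = (387 - 942435) + 295 = -942048 + 295 = -941753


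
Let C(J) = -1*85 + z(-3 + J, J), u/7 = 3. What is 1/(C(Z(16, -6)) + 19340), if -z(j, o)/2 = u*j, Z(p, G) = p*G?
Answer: 1/23413 ≈ 4.2711e-5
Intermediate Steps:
u = 21 (u = 7*3 = 21)
Z(p, G) = G*p
z(j, o) = -42*j
C(J) = 41 - 42*J (C(J) = -1*85 - 42*(-3 + J) = -85 + (126 - 42*J) = 41 - 42*J)
1/(C(Z(16, -6)) + 19340) = 1/((41 - (-252)*16) + 19340) = 1/((41 - 42*(-96)) + 19340) = 1/((41 + 4032) + 19340) = 1/(4073 + 19340) = 1/23413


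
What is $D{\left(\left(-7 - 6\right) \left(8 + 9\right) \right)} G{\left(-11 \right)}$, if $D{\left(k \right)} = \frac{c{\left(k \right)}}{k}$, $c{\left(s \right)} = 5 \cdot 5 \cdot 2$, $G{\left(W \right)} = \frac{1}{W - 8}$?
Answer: $\frac{50}{4199} \approx 0.011908$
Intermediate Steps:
$G{\left(W \right)} = \frac{1}{-8 + W}$
$c{\left(s \right)} = 50$ ($c{\left(s \right)} = 25 \cdot 2 = 50$)
$D{\left(k \right)} = \frac{50}{k}$
$D{\left(\left(-7 - 6\right) \left(8 + 9\right) \right)} G{\left(-11 \right)} = \frac{50 \frac{1}{\left(-7 - 6\right) \left(8 + 9\right)}}{-8 - 11} = \frac{50 \frac{1}{\left(-13\right) 17}}{-19} = \frac{50}{-221} \left(- \frac{1}{19}\right) = 50 \left(- \frac{1}{221}\right) \left(- \frac{1}{19}\right) = \left(- \frac{50}{221}\right) \left(- \frac{1}{19}\right) = \frac{50}{4199}$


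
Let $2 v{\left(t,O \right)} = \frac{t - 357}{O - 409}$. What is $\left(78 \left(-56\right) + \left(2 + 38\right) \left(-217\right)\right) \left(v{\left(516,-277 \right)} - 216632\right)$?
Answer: $\frac{138504176558}{49} \approx 2.8266 \cdot 10^{9}$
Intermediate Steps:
$v{\left(t,O \right)} = \frac{-357 + t}{2 \left(-409 + O\right)}$ ($v{\left(t,O \right)} = \frac{\left(t - 357\right) \frac{1}{O - 409}}{2} = \frac{\left(-357 + t\right) \frac{1}{-409 + O}}{2} = \frac{\frac{1}{-409 + O} \left(-357 + t\right)}{2} = \frac{-357 + t}{2 \left(-409 + O\right)}$)
$\left(78 \left(-56\right) + \left(2 + 38\right) \left(-217\right)\right) \left(v{\left(516,-277 \right)} - 216632\right) = \left(78 \left(-56\right) + \left(2 + 38\right) \left(-217\right)\right) \left(\frac{-357 + 516}{2 \left(-409 - 277\right)} - 216632\right) = \left(-4368 + 40 \left(-217\right)\right) \left(\frac{1}{2} \frac{1}{-686} \cdot 159 - 216632\right) = \left(-4368 - 8680\right) \left(\frac{1}{2} \left(- \frac{1}{686}\right) 159 - 216632\right) = - 13048 \left(- \frac{159}{1372} - 216632\right) = \left(-13048\right) \left(- \frac{297219263}{1372}\right) = \frac{138504176558}{49}$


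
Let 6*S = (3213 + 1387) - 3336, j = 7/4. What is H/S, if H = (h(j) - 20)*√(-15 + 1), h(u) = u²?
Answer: -813*I*√14/10112 ≈ -0.30083*I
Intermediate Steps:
j = 7/4 (j = 7*(¼) = 7/4 ≈ 1.7500)
S = 632/3 (S = ((3213 + 1387) - 3336)/6 = (4600 - 3336)/6 = (⅙)*1264 = 632/3 ≈ 210.67)
H = -271*I*√14/16 (H = ((7/4)² - 20)*√(-15 + 1) = (49/16 - 20)*√(-14) = -271*I*√14/16 ≈ -63.374*I)
H/S = (-271*I*√14/16)/(632/3) = -271*I*√14/16*(3/632) = -813*I*√14/10112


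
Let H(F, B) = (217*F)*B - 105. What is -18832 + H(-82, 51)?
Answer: -926431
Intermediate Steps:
H(F, B) = -105 + 217*B*F (H(F, B) = 217*B*F - 105 = -105 + 217*B*F)
-18832 + H(-82, 51) = -18832 + (-105 + 217*51*(-82)) = -18832 + (-105 - 907494) = -18832 - 907599 = -926431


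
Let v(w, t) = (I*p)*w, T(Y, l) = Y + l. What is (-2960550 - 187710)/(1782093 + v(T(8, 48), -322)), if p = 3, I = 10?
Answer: -1049420/594591 ≈ -1.7649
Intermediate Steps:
v(w, t) = 30*w (v(w, t) = (10*3)*w = 30*w)
(-2960550 - 187710)/(1782093 + v(T(8, 48), -322)) = (-2960550 - 187710)/(1782093 + 30*(8 + 48)) = -3148260/(1782093 + 30*56) = -3148260/(1782093 + 1680) = -3148260/1783773 = -3148260*1/1783773 = -1049420/594591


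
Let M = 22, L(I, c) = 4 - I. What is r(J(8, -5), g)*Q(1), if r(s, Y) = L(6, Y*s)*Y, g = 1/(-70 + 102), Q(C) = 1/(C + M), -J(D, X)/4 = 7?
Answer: -1/368 ≈ -0.0027174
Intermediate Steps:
J(D, X) = -28 (J(D, X) = -4*7 = -28)
Q(C) = 1/(22 + C) (Q(C) = 1/(C + 22) = 1/(22 + C))
g = 1/32 ≈ 0.031250
r(s, Y) = -2*Y (r(s, Y) = (4 - 1*6)*Y = (4 - 6)*Y = -2*Y)
r(J(8, -5), g)*Q(1) = (-2*1/32)/(22 + 1) = -1/16/23 = -1/16*1/23 = -1/368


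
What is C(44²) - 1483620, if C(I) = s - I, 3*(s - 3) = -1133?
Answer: -4457792/3 ≈ -1.4859e+6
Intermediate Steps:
s = -1124/3 (s = 3 + (⅓)*(-1133) = 3 - 1133/3 = -1124/3 ≈ -374.67)
C(I) = -1124/3 - I
C(44²) - 1483620 = (-1124/3 - 1*44²) - 1483620 = (-1124/3 - 1*1936) - 1483620 = (-1124/3 - 1936) - 1483620 = -6932/3 - 1483620 = -4457792/3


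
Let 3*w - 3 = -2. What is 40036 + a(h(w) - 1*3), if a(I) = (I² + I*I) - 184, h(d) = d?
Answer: 358796/9 ≈ 39866.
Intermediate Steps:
w = ⅓ (w = 1 + (⅓)*(-2) = 1 - ⅔ = ⅓ ≈ 0.33333)
a(I) = -184 + 2*I² (a(I) = (I² + I²) - 184 = 2*I² - 184 = -184 + 2*I²)
40036 + a(h(w) - 1*3) = 40036 + (-184 + 2*(⅓ - 1*3)²) = 40036 + (-184 + 2*(⅓ - 3)²) = 40036 + (-184 + 2*(-8/3)²) = 40036 + (-184 + 2*(64/9)) = 40036 + (-184 + 128/9) = 40036 - 1528/9 = 358796/9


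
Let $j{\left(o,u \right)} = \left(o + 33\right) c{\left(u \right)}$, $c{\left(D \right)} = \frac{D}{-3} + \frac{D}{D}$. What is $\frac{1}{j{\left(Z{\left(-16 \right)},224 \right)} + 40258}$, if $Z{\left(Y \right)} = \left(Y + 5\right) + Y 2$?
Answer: $\frac{3}{122984} \approx 2.4393 \cdot 10^{-5}$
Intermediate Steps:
$Z{\left(Y \right)} = 5 + 3 Y$ ($Z{\left(Y \right)} = \left(5 + Y\right) + 2 Y = 5 + 3 Y$)
$c{\left(D \right)} = 1 - \frac{D}{3}$ ($c{\left(D \right)} = D \left(- \frac{1}{3}\right) + 1 = - \frac{D}{3} + 1 = 1 - \frac{D}{3}$)
$j{\left(o,u \right)} = \left(1 - \frac{u}{3}\right) \left(33 + o\right)$ ($j{\left(o,u \right)} = \left(o + 33\right) \left(1 - \frac{u}{3}\right) = \left(33 + o\right) \left(1 - \frac{u}{3}\right) = \left(1 - \frac{u}{3}\right) \left(33 + o\right)$)
$\frac{1}{j{\left(Z{\left(-16 \right)},224 \right)} + 40258} = \frac{1}{- \frac{\left(-3 + 224\right) \left(33 + \left(5 + 3 \left(-16\right)\right)\right)}{3} + 40258} = \frac{1}{\left(- \frac{1}{3}\right) 221 \left(33 + \left(5 - 48\right)\right) + 40258} = \frac{1}{\left(- \frac{1}{3}\right) 221 \left(33 - 43\right) + 40258} = \frac{1}{\left(- \frac{1}{3}\right) 221 \left(-10\right) + 40258} = \frac{1}{\frac{2210}{3} + 40258} = \frac{1}{\frac{122984}{3}} = \frac{3}{122984}$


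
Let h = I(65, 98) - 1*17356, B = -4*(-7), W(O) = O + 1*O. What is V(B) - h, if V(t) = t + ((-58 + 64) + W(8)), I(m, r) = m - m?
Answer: 17406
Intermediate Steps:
W(O) = 2*O (W(O) = O + O = 2*O)
I(m, r) = 0
B = 28
V(t) = 22 + t (V(t) = t + ((-58 + 64) + 2*8) = t + (6 + 16) = t + 22 = 22 + t)
h = -17356 (h = 0 - 1*17356 = 0 - 17356 = -17356)
V(B) - h = (22 + 28) - 1*(-17356) = 50 + 17356 = 17406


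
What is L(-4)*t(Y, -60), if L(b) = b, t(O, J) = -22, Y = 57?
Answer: 88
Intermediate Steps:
L(-4)*t(Y, -60) = -4*(-22) = 88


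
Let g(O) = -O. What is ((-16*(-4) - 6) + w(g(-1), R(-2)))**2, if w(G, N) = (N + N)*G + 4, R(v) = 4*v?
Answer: 2116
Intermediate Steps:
w(G, N) = 4 + 2*G*N (w(G, N) = (2*N)*G + 4 = 2*G*N + 4 = 4 + 2*G*N)
((-16*(-4) - 6) + w(g(-1), R(-2)))**2 = ((-16*(-4) - 6) + (4 + 2*(-1*(-1))*(4*(-2))))**2 = ((64 - 6) + (4 + 2*1*(-8)))**2 = (58 + (4 - 16))**2 = (58 - 12)**2 = 46**2 = 2116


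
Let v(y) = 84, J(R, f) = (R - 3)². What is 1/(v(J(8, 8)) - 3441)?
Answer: -1/3357 ≈ -0.00029788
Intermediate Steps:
J(R, f) = (-3 + R)²
1/(v(J(8, 8)) - 3441) = 1/(84 - 3441) = 1/(-3357) = -1/3357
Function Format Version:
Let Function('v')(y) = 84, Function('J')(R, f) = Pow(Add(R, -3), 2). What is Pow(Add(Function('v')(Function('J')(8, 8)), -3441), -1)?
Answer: Rational(-1, 3357) ≈ -0.00029788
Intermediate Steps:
Function('J')(R, f) = Pow(Add(-3, R), 2)
Pow(Add(Function('v')(Function('J')(8, 8)), -3441), -1) = Pow(Add(84, -3441), -1) = Pow(-3357, -1) = Rational(-1, 3357)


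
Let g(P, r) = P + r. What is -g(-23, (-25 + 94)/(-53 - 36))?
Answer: 2116/89 ≈ 23.775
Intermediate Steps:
-g(-23, (-25 + 94)/(-53 - 36)) = -(-23 + (-25 + 94)/(-53 - 36)) = -(-23 + 69/(-89)) = -(-23 + 69*(-1/89)) = -(-23 - 69/89) = -1*(-2116/89) = 2116/89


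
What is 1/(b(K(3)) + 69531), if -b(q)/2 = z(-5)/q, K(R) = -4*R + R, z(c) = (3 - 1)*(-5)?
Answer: 9/625759 ≈ 1.4383e-5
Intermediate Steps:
z(c) = -10 (z(c) = 2*(-5) = -10)
K(R) = -3*R
b(q) = 20/q (b(q) = -(-20)/q = 20/q)
1/(b(K(3)) + 69531) = 1/(20/((-3*3)) + 69531) = 1/(20/(-9) + 69531) = 1/(20*(-⅑) + 69531) = 1/(-20/9 + 69531) = 1/(625759/9) = 9/625759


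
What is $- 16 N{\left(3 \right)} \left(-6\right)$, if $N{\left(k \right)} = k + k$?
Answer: $576$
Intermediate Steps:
$N{\left(k \right)} = 2 k$
$- 16 N{\left(3 \right)} \left(-6\right) = - 16 \cdot 2 \cdot 3 \left(-6\right) = \left(-16\right) 6 \left(-6\right) = \left(-96\right) \left(-6\right) = 576$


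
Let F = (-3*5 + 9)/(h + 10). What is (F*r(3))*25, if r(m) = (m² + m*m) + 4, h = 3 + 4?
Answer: -3300/17 ≈ -194.12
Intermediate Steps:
h = 7
r(m) = 4 + 2*m² (r(m) = (m² + m²) + 4 = 2*m² + 4 = 4 + 2*m²)
F = -6/17 (F = (-3*5 + 9)/(7 + 10) = (-15 + 9)/17 = -6*1/17 = -6/17 ≈ -0.35294)
(F*r(3))*25 = -6*(4 + 2*3²)/17*25 = -6*(4 + 2*9)/17*25 = -6*(4 + 18)/17*25 = -6/17*22*25 = -132/17*25 = -3300/17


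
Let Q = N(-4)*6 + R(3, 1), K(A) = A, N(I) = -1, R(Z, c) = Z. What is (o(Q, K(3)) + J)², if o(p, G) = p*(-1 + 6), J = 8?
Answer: 49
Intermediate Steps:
Q = -3 (Q = -1*6 + 3 = -6 + 3 = -3)
o(p, G) = 5*p (o(p, G) = p*5 = 5*p)
(o(Q, K(3)) + J)² = (5*(-3) + 8)² = (-15 + 8)² = (-7)² = 49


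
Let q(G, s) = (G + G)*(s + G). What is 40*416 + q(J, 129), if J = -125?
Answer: 15640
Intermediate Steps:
q(G, s) = 2*G*(G + s) (q(G, s) = (2*G)*(G + s) = 2*G*(G + s))
40*416 + q(J, 129) = 40*416 + 2*(-125)*(-125 + 129) = 16640 + 2*(-125)*4 = 16640 - 1000 = 15640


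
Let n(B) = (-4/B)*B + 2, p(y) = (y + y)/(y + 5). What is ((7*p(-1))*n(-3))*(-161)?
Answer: -1127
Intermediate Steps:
p(y) = 2*y/(5 + y) (p(y) = (2*y)/(5 + y) = 2*y/(5 + y))
n(B) = -2 (n(B) = -4 + 2 = -2)
((7*p(-1))*n(-3))*(-161) = ((7*(2*(-1)/(5 - 1)))*(-2))*(-161) = ((7*(2*(-1)/4))*(-2))*(-161) = ((7*(2*(-1)*(¼)))*(-2))*(-161) = ((7*(-½))*(-2))*(-161) = -7/2*(-2)*(-161) = 7*(-161) = -1127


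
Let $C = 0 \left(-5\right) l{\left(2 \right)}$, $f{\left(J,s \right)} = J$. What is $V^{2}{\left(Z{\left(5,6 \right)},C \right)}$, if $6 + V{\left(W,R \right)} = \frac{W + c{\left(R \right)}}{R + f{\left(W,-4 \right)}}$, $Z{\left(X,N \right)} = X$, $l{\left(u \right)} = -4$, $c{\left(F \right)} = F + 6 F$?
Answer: $25$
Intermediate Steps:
$c{\left(F \right)} = 7 F$
$C = 0$ ($C = 0 \left(-5\right) \left(-4\right) = 0 \left(-4\right) = 0$)
$V{\left(W,R \right)} = -6 + \frac{W + 7 R}{R + W}$
$V^{2}{\left(Z{\left(5,6 \right)},C \right)} = \left(\frac{0 - 25}{0 + 5}\right)^{2} = \left(\frac{0 - 25}{5}\right)^{2} = \left(\frac{1}{5} \left(-25\right)\right)^{2} = \left(-5\right)^{2} = 25$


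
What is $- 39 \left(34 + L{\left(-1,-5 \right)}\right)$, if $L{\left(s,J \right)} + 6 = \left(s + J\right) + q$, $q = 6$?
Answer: $-1092$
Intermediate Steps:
$L{\left(s,J \right)} = J + s$ ($L{\left(s,J \right)} = -6 + \left(\left(s + J\right) + 6\right) = -6 + \left(\left(J + s\right) + 6\right) = -6 + \left(6 + J + s\right) = J + s$)
$- 39 \left(34 + L{\left(-1,-5 \right)}\right) = - 39 \left(34 - 6\right) = \left(-39\right) 28 = -1092$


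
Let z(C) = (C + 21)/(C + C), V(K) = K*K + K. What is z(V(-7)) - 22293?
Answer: -89169/4 ≈ -22292.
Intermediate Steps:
V(K) = K + K² (V(K) = K² + K = K + K²)
z(C) = (21 + C)/(2*C) (z(C) = (21 + C)/((2*C)) = (21 + C)*(1/(2*C)) = (21 + C)/(2*C))
z(V(-7)) - 22293 = (21 - 7*(1 - 7))/(2*((-7*(1 - 7)))) - 22293 = (21 - 7*(-6))/(2*((-7*(-6)))) - 22293 = (½)*(21 + 42)/42 - 22293 = (½)*(1/42)*63 - 22293 = ¾ - 22293 = -89169/4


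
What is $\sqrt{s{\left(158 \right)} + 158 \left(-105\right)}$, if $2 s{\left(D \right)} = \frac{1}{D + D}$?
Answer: $\frac{i \sqrt{1656610882}}{316} \approx 128.8 i$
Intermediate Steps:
$s{\left(D \right)} = \frac{1}{4 D}$ ($s{\left(D \right)} = \frac{1}{2 \left(D + D\right)} = \frac{1}{2 \cdot 2 D} = \frac{\frac{1}{2} \frac{1}{D}}{2} = \frac{1}{4 D}$)
$\sqrt{s{\left(158 \right)} + 158 \left(-105\right)} = \sqrt{\frac{1}{4 \cdot 158} + 158 \left(-105\right)} = \sqrt{\frac{1}{4} \cdot \frac{1}{158} - 16590} = \sqrt{\frac{1}{632} - 16590} = \sqrt{- \frac{10484879}{632}} = \frac{i \sqrt{1656610882}}{316}$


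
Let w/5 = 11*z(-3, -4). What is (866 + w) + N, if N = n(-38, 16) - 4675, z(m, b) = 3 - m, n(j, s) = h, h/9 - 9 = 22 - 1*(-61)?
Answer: -2651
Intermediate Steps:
h = 828 (h = 81 + 9*(22 - 1*(-61)) = 81 + 9*(22 + 61) = 81 + 9*83 = 81 + 747 = 828)
n(j, s) = 828
N = -3847 (N = 828 - 4675 = -3847)
w = 330 (w = 5*(11*(3 - 1*(-3))) = 5*(11*(3 + 3)) = 5*(11*6) = 5*66 = 330)
(866 + w) + N = (866 + 330) - 3847 = 1196 - 3847 = -2651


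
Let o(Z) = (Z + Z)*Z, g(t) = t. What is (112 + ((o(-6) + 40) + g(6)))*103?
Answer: 23690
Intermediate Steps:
o(Z) = 2*Z² (o(Z) = (2*Z)*Z = 2*Z²)
(112 + ((o(-6) + 40) + g(6)))*103 = (112 + ((2*(-6)² + 40) + 6))*103 = (112 + ((2*36 + 40) + 6))*103 = (112 + ((72 + 40) + 6))*103 = (112 + (112 + 6))*103 = (112 + 118)*103 = 230*103 = 23690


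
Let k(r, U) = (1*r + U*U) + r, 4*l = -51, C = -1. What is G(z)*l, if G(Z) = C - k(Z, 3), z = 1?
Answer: 153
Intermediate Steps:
l = -51/4 (l = (¼)*(-51) = -51/4 ≈ -12.750)
k(r, U) = U² + 2*r (k(r, U) = (r + U²) + r = U² + 2*r)
G(Z) = -10 - 2*Z (G(Z) = -1 - (3² + 2*Z) = -1 - (9 + 2*Z) = -1 + (-9 - 2*Z) = -10 - 2*Z)
G(z)*l = (-10 - 2*1)*(-51/4) = (-10 - 2)*(-51/4) = -12*(-51/4) = 153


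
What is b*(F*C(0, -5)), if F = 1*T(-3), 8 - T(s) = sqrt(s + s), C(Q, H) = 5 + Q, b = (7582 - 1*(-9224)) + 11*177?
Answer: 750120 - 93765*I*sqrt(6) ≈ 7.5012e+5 - 2.2968e+5*I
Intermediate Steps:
b = 18753 (b = (7582 + 9224) + 1947 = 16806 + 1947 = 18753)
T(s) = 8 - sqrt(2)*sqrt(s) (T(s) = 8 - sqrt(s + s) = 8 - sqrt(2*s) = 8 - sqrt(2)*sqrt(s))
F = 8 - I*sqrt(6) (F = 1*(8 - sqrt(2)*sqrt(-3)) = 1*(8 - sqrt(2)*I*sqrt(3)) = 1*(8 - I*sqrt(6)) = 8 - I*sqrt(6) ≈ 8.0 - 2.4495*I)
b*(F*C(0, -5)) = 18753*((8 - I*sqrt(6))*(5 + 0)) = 18753*((8 - I*sqrt(6))*5) = 18753*(40 - 5*I*sqrt(6)) = 750120 - 93765*I*sqrt(6)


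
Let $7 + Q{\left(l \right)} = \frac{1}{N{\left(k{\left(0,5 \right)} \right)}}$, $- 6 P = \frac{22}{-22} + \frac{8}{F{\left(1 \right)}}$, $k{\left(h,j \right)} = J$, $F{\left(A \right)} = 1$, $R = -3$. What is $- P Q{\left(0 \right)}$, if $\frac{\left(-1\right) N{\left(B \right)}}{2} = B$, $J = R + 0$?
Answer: $- \frac{287}{36} \approx -7.9722$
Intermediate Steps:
$J = -3$ ($J = -3 + 0 = -3$)
$k{\left(h,j \right)} = -3$
$N{\left(B \right)} = - 2 B$
$P = - \frac{7}{6}$ ($P = - \frac{\frac{22}{-22} + \frac{8}{1}}{6} = - \frac{22 \left(- \frac{1}{22}\right) + 8 \cdot 1}{6} = - \frac{-1 + 8}{6} = \left(- \frac{1}{6}\right) 7 = - \frac{7}{6} \approx -1.1667$)
$Q{\left(l \right)} = - \frac{41}{6}$ ($Q{\left(l \right)} = -7 + \frac{1}{\left(-2\right) \left(-3\right)} = -7 + \frac{1}{6} = - \frac{41}{6}$)
$- P Q{\left(0 \right)} = - \frac{\left(-7\right) \left(-41\right)}{6 \cdot 6} = \left(-1\right) \frac{287}{36} = - \frac{287}{36}$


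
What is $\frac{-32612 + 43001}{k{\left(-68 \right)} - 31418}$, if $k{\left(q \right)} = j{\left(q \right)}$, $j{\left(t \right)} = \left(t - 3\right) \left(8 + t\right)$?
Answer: $- \frac{10389}{27158} \approx -0.38254$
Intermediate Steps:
$j{\left(t \right)} = \left(-3 + t\right) \left(8 + t\right)$
$k{\left(q \right)} = -24 + q^{2} + 5 q$
$\frac{-32612 + 43001}{k{\left(-68 \right)} - 31418} = \frac{-32612 + 43001}{\left(-24 + \left(-68\right)^{2} + 5 \left(-68\right)\right) - 31418} = \frac{10389}{\left(-24 + 4624 - 340\right) - 31418} = \frac{10389}{4260 - 31418} = \frac{10389}{-27158} = 10389 \left(- \frac{1}{27158}\right) = - \frac{10389}{27158}$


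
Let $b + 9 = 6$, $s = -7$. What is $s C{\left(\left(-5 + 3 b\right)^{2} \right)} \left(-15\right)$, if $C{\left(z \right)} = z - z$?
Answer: $0$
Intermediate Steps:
$b = -3$ ($b = -9 + 6 = -3$)
$C{\left(z \right)} = 0$
$s C{\left(\left(-5 + 3 b\right)^{2} \right)} \left(-15\right) = \left(-7\right) 0 \left(-15\right) = 0 \left(-15\right) = 0$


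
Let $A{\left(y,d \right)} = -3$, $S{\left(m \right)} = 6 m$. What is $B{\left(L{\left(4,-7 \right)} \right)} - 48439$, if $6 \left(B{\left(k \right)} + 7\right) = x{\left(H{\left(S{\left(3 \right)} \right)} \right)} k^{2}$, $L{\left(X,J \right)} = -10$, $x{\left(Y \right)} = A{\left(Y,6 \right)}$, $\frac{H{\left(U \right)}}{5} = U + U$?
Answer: $-48496$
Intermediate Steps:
$H{\left(U \right)} = 10 U$ ($H{\left(U \right)} = 5 \left(U + U\right) = 5 \cdot 2 U = 10 U$)
$x{\left(Y \right)} = -3$
$B{\left(k \right)} = -7 - \frac{k^{2}}{2}$ ($B{\left(k \right)} = -7 + \frac{\left(-3\right) k^{2}}{6} = -7 - \frac{k^{2}}{2}$)
$B{\left(L{\left(4,-7 \right)} \right)} - 48439 = \left(-7 - \frac{\left(-10\right)^{2}}{2}\right) - 48439 = \left(-7 - 50\right) - 48439 = -57 - 48439 = -48496$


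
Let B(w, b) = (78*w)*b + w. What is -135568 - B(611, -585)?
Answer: 27743751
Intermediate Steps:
B(w, b) = w + 78*b*w (B(w, b) = 78*b*w + w = w + 78*b*w)
-135568 - B(611, -585) = -135568 - 611*(1 + 78*(-585)) = -135568 - 611*(1 - 45630) = -135568 - 611*(-45629) = -135568 - 1*(-27879319) = -135568 + 27879319 = 27743751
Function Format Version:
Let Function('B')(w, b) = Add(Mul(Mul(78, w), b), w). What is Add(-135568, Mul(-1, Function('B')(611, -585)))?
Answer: 27743751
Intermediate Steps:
Function('B')(w, b) = Add(w, Mul(78, b, w)) (Function('B')(w, b) = Add(Mul(78, b, w), w) = Add(w, Mul(78, b, w)))
Add(-135568, Mul(-1, Function('B')(611, -585))) = Add(-135568, Mul(-1, Mul(611, Add(1, Mul(78, -585))))) = Add(-135568, Mul(-1, Mul(611, Add(1, -45630)))) = Add(-135568, Mul(-1, Mul(611, -45629))) = Add(-135568, Mul(-1, -27879319)) = Add(-135568, 27879319) = 27743751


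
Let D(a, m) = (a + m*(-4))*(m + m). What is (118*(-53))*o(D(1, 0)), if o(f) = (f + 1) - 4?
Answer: 18762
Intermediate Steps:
D(a, m) = 2*m*(a - 4*m) (D(a, m) = (a - 4*m)*(2*m) = 2*m*(a - 4*m))
o(f) = -3 + f (o(f) = (1 + f) - 4 = -3 + f)
(118*(-53))*o(D(1, 0)) = (118*(-53))*(-3 + 2*0*(1 - 4*0)) = -6254*(-3 + 2*0*(1 + 0)) = -6254*(-3 + 2*0*1) = -6254*(-3 + 0) = -6254*(-3) = 18762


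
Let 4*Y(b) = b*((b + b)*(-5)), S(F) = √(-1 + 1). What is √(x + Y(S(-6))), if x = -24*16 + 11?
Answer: I*√373 ≈ 19.313*I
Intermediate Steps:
S(F) = 0 (S(F) = √0 = 0)
Y(b) = -5*b²/2 (Y(b) = (b*((b + b)*(-5)))/4 = (b*((2*b)*(-5)))/4 = (b*(-10*b))/4 = (-10*b²)/4 = -5*b²/2)
x = -373 (x = -384 + 11 = -373)
√(x + Y(S(-6))) = √(-373 - 5/2*0²) = √(-373 - 5/2*0) = √(-373 + 0) = √(-373) = I*√373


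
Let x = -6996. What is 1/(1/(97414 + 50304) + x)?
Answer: -147718/1033435127 ≈ -0.00014294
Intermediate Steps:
1/(1/(97414 + 50304) + x) = 1/(1/(97414 + 50304) - 6996) = 1/(1/147718 - 6996) = 1/(-1033435127/147718) = -147718/1033435127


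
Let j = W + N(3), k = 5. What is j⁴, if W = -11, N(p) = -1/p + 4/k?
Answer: 623201296/50625 ≈ 12310.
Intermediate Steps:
N(p) = ⅘ - 1/p (N(p) = -1/p + 4/5 = -1/p + 4*(⅕) = -1/p + ⅘ = ⅘ - 1/p)
j = -158/15 (j = -11 + (⅘ - 1/3) = -11 + (⅘ - 1*⅓) = -11 + (⅘ - ⅓) = -11 + 7/15 = -158/15 ≈ -10.533)
j⁴ = (-158/15)⁴ = 623201296/50625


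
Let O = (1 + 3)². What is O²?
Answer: 256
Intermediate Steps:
O = 16 (O = 4² = 16)
O² = 16² = 256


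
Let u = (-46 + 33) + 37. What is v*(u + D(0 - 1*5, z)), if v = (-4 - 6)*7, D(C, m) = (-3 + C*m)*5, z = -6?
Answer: -11130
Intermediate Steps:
u = 24 (u = -13 + 37 = 24)
D(C, m) = -15 + 5*C*m
v = -70 (v = -10*7 = -70)
v*(u + D(0 - 1*5, z)) = -70*(24 + (-15 + 5*(0 - 1*5)*(-6))) = -70*(24 + (-15 + 5*(0 - 5)*(-6))) = -70*(24 + (-15 + 5*(-5)*(-6))) = -70*(24 + (-15 + 150)) = -70*(24 + 135) = -70*159 = -11130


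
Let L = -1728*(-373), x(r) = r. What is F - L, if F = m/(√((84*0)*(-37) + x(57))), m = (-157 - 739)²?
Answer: -644544 + 802816*√57/57 ≈ -5.3821e+5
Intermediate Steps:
m = 802816 (m = (-896)² = 802816)
L = 644544
F = 802816*√57/57 (F = 802816/(√((84*0)*(-37) + 57)) = 802816/(√(0*(-37) + 57)) = 802816/(√(0 + 57)) = 802816/(√57) = 802816*(√57/57) = 802816*√57/57 ≈ 1.0634e+5)
F - L = 802816*√57/57 - 1*644544 = 802816*√57/57 - 644544 = -644544 + 802816*√57/57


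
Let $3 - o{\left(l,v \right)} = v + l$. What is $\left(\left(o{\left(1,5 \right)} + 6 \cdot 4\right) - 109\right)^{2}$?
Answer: $7744$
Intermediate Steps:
$o{\left(l,v \right)} = 3 - l - v$ ($o{\left(l,v \right)} = 3 - \left(v + l\right) = 3 - \left(l + v\right) = 3 - l - v$)
$\left(\left(o{\left(1,5 \right)} + 6 \cdot 4\right) - 109\right)^{2} = \left(\left(\left(3 - 1 - 5\right) + 6 \cdot 4\right) - 109\right)^{2} = \left(\left(\left(3 - 1 - 5\right) + 24\right) - 109\right)^{2} = \left(\left(-3 + 24\right) - 109\right)^{2} = \left(21 - 109\right)^{2} = \left(-88\right)^{2} = 7744$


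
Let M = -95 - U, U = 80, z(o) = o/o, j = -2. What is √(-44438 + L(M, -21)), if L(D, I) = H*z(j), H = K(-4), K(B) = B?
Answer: 3*I*√4938 ≈ 210.81*I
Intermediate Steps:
z(o) = 1
M = -175 (M = -95 - 1*80 = -95 - 80 = -175)
H = -4
L(D, I) = -4 (L(D, I) = -4*1 = -4)
√(-44438 + L(M, -21)) = √(-44438 - 4) = √(-44442) = 3*I*√4938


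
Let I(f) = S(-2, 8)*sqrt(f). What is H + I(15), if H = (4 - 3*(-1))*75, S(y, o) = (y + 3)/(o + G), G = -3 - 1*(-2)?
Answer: 525 + sqrt(15)/7 ≈ 525.55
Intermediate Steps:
G = -1 (G = -3 + 2 = -1)
S(y, o) = (3 + y)/(-1 + o) (S(y, o) = (y + 3)/(o - 1) = (3 + y)/(-1 + o))
H = 525 (H = (4 + 3)*75 = 7*75 = 525)
I(f) = sqrt(f)/7 (I(f) = ((3 - 2)/(-1 + 8))*sqrt(f) = (1/7)*sqrt(f) = ((1/7)*1)*sqrt(f) = sqrt(f)/7)
H + I(15) = 525 + sqrt(15)/7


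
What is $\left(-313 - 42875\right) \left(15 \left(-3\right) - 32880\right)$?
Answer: $1421964900$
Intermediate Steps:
$\left(-313 - 42875\right) \left(15 \left(-3\right) - 32880\right) = - 43188 \left(-45 - 32880\right) = \left(-43188\right) \left(-32925\right) = 1421964900$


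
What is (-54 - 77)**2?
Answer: 17161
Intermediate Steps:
(-54 - 77)**2 = (-131)**2 = 17161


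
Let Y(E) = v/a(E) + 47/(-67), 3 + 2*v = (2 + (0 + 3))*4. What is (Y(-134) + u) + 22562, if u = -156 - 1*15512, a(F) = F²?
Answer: 247552153/35912 ≈ 6893.3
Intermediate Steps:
u = -15668 (u = -156 - 15512 = -15668)
v = 17/2 (v = -3/2 + ((2 + (0 + 3))*4)/2 = -3/2 + ((2 + 3)*4)/2 = -3/2 + (5*4)/2 = -3/2 + (½)*20 = -3/2 + 10 = 17/2 ≈ 8.5000)
Y(E) = -47/67 + 17/(2*E²) (Y(E) = 17/(2*(E²)) + 47/(-67) = 17/(2*E²) + 47*(-1/67) = 17/(2*E²) - 47/67 = -47/67 + 17/(2*E²))
(Y(-134) + u) + 22562 = ((-47/67 + (17/2)/(-134)²) - 15668) + 22562 = ((-47/67 + (17/2)*(1/17956)) - 15668) + 22562 = ((-47/67 + 17/35912) - 15668) + 22562 = (-25175/35912 - 15668) + 22562 = -562694391/35912 + 22562 = 247552153/35912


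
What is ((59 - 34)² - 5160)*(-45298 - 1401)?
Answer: 211779965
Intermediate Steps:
((59 - 34)² - 5160)*(-45298 - 1401) = (25² - 5160)*(-46699) = (625 - 5160)*(-46699) = -4535*(-46699) = 211779965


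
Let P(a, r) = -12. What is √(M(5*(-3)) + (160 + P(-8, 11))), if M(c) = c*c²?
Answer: I*√3227 ≈ 56.807*I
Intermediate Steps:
M(c) = c³
√(M(5*(-3)) + (160 + P(-8, 11))) = √((5*(-3))³ + (160 - 12)) = √((-15)³ + 148) = √(-3375 + 148) = √(-3227) = I*√3227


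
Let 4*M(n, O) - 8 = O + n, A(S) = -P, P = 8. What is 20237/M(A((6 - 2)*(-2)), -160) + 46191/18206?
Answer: -183293591/364120 ≈ -503.39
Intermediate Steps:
A(S) = -8 (A(S) = -1*8 = -8)
M(n, O) = 2 + O/4 + n/4 (M(n, O) = 2 + (O + n)/4 = 2 + (O/4 + n/4) = 2 + O/4 + n/4)
20237/M(A((6 - 2)*(-2)), -160) + 46191/18206 = 20237/(2 + (¼)*(-160) + (¼)*(-8)) + 46191/18206 = 20237/(2 - 40 - 2) + 46191*(1/18206) = 20237/(-40) + 46191/18206 = 20237*(-1/40) + 46191/18206 = -20237/40 + 46191/18206 = -183293591/364120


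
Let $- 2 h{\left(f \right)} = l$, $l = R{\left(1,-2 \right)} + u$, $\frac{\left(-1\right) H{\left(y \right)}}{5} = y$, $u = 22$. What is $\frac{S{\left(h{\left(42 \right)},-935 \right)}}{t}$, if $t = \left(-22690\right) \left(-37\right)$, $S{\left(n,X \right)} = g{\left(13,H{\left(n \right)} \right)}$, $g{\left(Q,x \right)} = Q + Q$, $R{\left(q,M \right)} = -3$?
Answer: $\frac{13}{419765} \approx 3.097 \cdot 10^{-5}$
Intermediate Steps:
$H{\left(y \right)} = - 5 y$
$g{\left(Q,x \right)} = 2 Q$
$l = 19$ ($l = -3 + 22 = 19$)
$h{\left(f \right)} = - \frac{19}{2}$ ($h{\left(f \right)} = \left(- \frac{1}{2}\right) 19 = - \frac{19}{2}$)
$S{\left(n,X \right)} = 26$ ($S{\left(n,X \right)} = 2 \cdot 13 = 26$)
$t = 839530$
$\frac{S{\left(h{\left(42 \right)},-935 \right)}}{t} = \frac{26}{839530} = 26 \cdot \frac{1}{839530} = \frac{13}{419765}$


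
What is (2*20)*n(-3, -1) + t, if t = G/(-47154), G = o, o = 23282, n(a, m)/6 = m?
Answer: -5670121/23577 ≈ -240.49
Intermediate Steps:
n(a, m) = 6*m
G = 23282
t = -11641/23577 (t = 23282/(-47154) = 23282*(-1/47154) = -11641/23577 ≈ -0.49374)
(2*20)*n(-3, -1) + t = (2*20)*(6*(-1)) - 11641/23577 = 40*(-6) - 11641/23577 = -240 - 11641/23577 = -5670121/23577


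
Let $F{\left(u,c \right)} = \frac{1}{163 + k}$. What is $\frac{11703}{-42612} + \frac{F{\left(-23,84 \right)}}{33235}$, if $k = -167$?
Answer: $- \frac{64826643}{236034970} \approx -0.27465$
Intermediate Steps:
$F{\left(u,c \right)} = - \frac{1}{4}$ ($F{\left(u,c \right)} = \frac{1}{163 - 167} = \frac{1}{-4} = - \frac{1}{4}$)
$\frac{11703}{-42612} + \frac{F{\left(-23,84 \right)}}{33235} = \frac{11703}{-42612} - \frac{1}{4 \cdot 33235} = 11703 \left(- \frac{1}{42612}\right) - \frac{1}{132940} = - \frac{3901}{14204} - \frac{1}{132940} = - \frac{64826643}{236034970}$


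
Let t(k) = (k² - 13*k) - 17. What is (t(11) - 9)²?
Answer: 2304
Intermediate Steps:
t(k) = -17 + k² - 13*k
(t(11) - 9)² = ((-17 + 11² - 13*11) - 9)² = ((-17 + 121 - 143) - 9)² = (-39 - 9)² = (-48)² = 2304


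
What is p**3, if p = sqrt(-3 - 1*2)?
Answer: -5*I*sqrt(5) ≈ -11.18*I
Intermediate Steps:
p = I*sqrt(5) (p = sqrt(-3 - 2) = sqrt(-5) = I*sqrt(5) ≈ 2.2361*I)
p**3 = (I*sqrt(5))**3 = -5*I*sqrt(5)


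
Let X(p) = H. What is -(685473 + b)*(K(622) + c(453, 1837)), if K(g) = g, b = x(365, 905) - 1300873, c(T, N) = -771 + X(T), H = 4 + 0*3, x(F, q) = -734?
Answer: -89339430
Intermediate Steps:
H = 4 (H = 4 + 0 = 4)
X(p) = 4
c(T, N) = -767 (c(T, N) = -771 + 4 = -767)
b = -1301607 (b = -734 - 1300873 = -1301607)
-(685473 + b)*(K(622) + c(453, 1837)) = -(685473 - 1301607)*(622 - 767) = -(-616134)*(-145) = -1*89339430 = -89339430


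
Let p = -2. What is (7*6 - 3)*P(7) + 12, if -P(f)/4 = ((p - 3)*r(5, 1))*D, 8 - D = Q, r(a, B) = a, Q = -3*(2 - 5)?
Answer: -3888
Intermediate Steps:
Q = 9 (Q = -3*(-3) = 9)
D = -1 (D = 8 - 1*9 = 8 - 9 = -1)
P(f) = -100 (P(f) = -4*(-2 - 3)*5*(-1) = -4*(-5*5)*(-1) = -(-100)*(-1) = -4*25 = -100)
(7*6 - 3)*P(7) + 12 = (7*6 - 3)*(-100) + 12 = (42 - 3)*(-100) + 12 = 39*(-100) + 12 = -3900 + 12 = -3888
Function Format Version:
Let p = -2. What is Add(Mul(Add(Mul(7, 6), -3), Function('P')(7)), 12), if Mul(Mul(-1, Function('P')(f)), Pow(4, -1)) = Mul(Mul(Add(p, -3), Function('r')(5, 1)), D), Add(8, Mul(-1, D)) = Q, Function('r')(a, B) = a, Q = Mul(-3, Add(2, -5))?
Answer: -3888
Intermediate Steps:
Q = 9 (Q = Mul(-3, -3) = 9)
D = -1 (D = Add(8, Mul(-1, 9)) = Add(8, -9) = -1)
Function('P')(f) = -100 (Function('P')(f) = Mul(-4, Mul(Mul(Add(-2, -3), 5), -1)) = Mul(-4, Mul(Mul(-5, 5), -1)) = Mul(-4, Mul(-25, -1)) = Mul(-4, 25) = -100)
Add(Mul(Add(Mul(7, 6), -3), Function('P')(7)), 12) = Add(Mul(Add(Mul(7, 6), -3), -100), 12) = Add(Mul(Add(42, -3), -100), 12) = Add(Mul(39, -100), 12) = Add(-3900, 12) = -3888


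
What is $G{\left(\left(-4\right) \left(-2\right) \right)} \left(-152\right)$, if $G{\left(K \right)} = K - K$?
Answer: $0$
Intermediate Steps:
$G{\left(K \right)} = 0$
$G{\left(\left(-4\right) \left(-2\right) \right)} \left(-152\right) = 0 \left(-152\right) = 0$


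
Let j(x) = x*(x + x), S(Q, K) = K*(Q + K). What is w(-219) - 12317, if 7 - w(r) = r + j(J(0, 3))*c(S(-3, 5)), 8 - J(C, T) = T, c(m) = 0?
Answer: -12091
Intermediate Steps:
S(Q, K) = K*(K + Q)
J(C, T) = 8 - T
j(x) = 2*x² (j(x) = x*(2*x) = 2*x²)
w(r) = 7 - r (w(r) = 7 - (r + (2*(8 - 1*3)²)*0) = 7 - (r + (2*(8 - 3)²)*0) = 7 - (r + (2*5²)*0) = 7 - (r + (2*25)*0) = 7 - (r + 50*0) = 7 - (r + 0) = 7 - r)
w(-219) - 12317 = (7 - 1*(-219)) - 12317 = (7 + 219) - 12317 = 226 - 12317 = -12091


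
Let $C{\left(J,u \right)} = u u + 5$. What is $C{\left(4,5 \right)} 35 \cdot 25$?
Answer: $26250$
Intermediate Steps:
$C{\left(J,u \right)} = 5 + u^{2}$ ($C{\left(J,u \right)} = u^{2} + 5 = 5 + u^{2}$)
$C{\left(4,5 \right)} 35 \cdot 25 = \left(5 + 5^{2}\right) 35 \cdot 25 = \left(5 + 25\right) 35 \cdot 25 = 30 \cdot 35 \cdot 25 = 1050 \cdot 25 = 26250$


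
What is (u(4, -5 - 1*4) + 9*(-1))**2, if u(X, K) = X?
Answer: 25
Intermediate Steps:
(u(4, -5 - 1*4) + 9*(-1))**2 = (4 + 9*(-1))**2 = (4 - 9)**2 = (-5)**2 = 25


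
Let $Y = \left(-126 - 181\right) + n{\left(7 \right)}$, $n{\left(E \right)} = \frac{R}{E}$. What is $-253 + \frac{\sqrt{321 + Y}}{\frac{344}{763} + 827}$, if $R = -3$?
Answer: $-253 + \frac{109 \sqrt{665}}{631345} \approx -253.0$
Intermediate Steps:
$n{\left(E \right)} = - \frac{3}{E}$
$Y = - \frac{2152}{7}$ ($Y = \left(-126 - 181\right) - \frac{3}{7} = -307 - \frac{3}{7} = - \frac{2152}{7} \approx -307.43$)
$-253 + \frac{\sqrt{321 + Y}}{\frac{344}{763} + 827} = -253 + \frac{\sqrt{321 - \frac{2152}{7}}}{\frac{344}{763} + 827} = -253 + \frac{\sqrt{\frac{95}{7}}}{344 \cdot \frac{1}{763} + 827} = -253 + \frac{\frac{1}{7} \sqrt{665}}{\frac{344}{763} + 827} = -253 + \frac{\frac{1}{7} \sqrt{665}}{\frac{631345}{763}} = -253 + \frac{\sqrt{665}}{7} \cdot \frac{763}{631345} = -253 + \frac{109 \sqrt{665}}{631345}$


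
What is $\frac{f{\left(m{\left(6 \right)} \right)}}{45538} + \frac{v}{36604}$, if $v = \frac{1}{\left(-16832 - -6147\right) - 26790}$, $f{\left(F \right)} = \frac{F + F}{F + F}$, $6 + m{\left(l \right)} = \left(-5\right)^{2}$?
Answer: $\frac{685844681}{31233031938100} \approx 2.1959 \cdot 10^{-5}$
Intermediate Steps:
$m{\left(l \right)} = 19$ ($m{\left(l \right)} = -6 + \left(-5\right)^{2} = -6 + 25 = 19$)
$f{\left(F \right)} = 1$ ($f{\left(F \right)} = \frac{2 F}{2 F} = 2 F \frac{1}{2 F} = 1$)
$v = - \frac{1}{37475}$ ($v = \frac{1}{\left(-16832 + 6147\right) - 26790} = \frac{1}{-10685 - 26790} = \frac{1}{-37475} = - \frac{1}{37475} \approx -2.6684 \cdot 10^{-5}$)
$\frac{f{\left(m{\left(6 \right)} \right)}}{45538} + \frac{v}{36604} = 1 \cdot \frac{1}{45538} - \frac{1}{37475 \cdot 36604} = 1 \cdot \frac{1}{45538} - \frac{1}{1371734900} = \frac{1}{45538} - \frac{1}{1371734900} = \frac{685844681}{31233031938100}$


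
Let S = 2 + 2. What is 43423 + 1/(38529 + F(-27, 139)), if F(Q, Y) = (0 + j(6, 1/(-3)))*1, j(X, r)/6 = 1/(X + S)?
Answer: 8365354109/192648 ≈ 43423.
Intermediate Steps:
S = 4
j(X, r) = 6/(4 + X) (j(X, r) = 6/(X + 4) = 6/(4 + X))
F(Q, Y) = ⅗ (F(Q, Y) = (0 + 6/(4 + 6))*1 = (0 + 6/10)*1 = (0 + 6*(⅒))*1 = (0 + ⅗)*1 = (⅗)*1 = ⅗)
43423 + 1/(38529 + F(-27, 139)) = 43423 + 1/(38529 + ⅗) = 43423 + 1/(192648/5) = 43423 + 5/192648 = 8365354109/192648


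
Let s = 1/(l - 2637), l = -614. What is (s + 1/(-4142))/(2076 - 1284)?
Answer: -7393/10664788464 ≈ -6.9322e-7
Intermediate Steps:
s = -1/3251 (s = 1/(-614 - 2637) = 1/(-3251) = -1/3251 ≈ -0.00030760)
(s + 1/(-4142))/(2076 - 1284) = (-1/3251 + 1/(-4142))/(2076 - 1284) = (-1/3251 - 1/4142)/792 = -7393/13465642*1/792 = -7393/10664788464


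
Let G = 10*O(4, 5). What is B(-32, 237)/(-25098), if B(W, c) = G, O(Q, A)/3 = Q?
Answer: -20/4183 ≈ -0.0047813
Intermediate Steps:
O(Q, A) = 3*Q
G = 120 (G = 10*(3*4) = 10*12 = 120)
B(W, c) = 120
B(-32, 237)/(-25098) = 120/(-25098) = 120*(-1/25098) = -20/4183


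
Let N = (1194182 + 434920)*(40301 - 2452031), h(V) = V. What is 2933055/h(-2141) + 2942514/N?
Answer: -213404419796412181/155775756859090 ≈ -1369.9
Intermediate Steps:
N = -3928954166460 (N = 1629102*(-2411730) = -3928954166460)
2933055/h(-2141) + 2942514/N = 2933055/(-2141) + 2942514/(-3928954166460) = 2933055*(-1/2141) + 2942514*(-1/3928954166460) = -2933055/2141 - 54491/72758410490 = -213404419796412181/155775756859090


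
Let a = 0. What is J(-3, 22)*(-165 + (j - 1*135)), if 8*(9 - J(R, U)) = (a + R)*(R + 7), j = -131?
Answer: -9051/2 ≈ -4525.5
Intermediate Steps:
J(R, U) = 9 - R*(7 + R)/8 (J(R, U) = 9 - (0 + R)*(R + 7)/8 = 9 - R*(7 + R)/8)
J(-3, 22)*(-165 + (j - 1*135)) = (9 - 7/8*(-3) - ⅛*(-3)²)*(-165 + (-131 - 1*135)) = (9 + 21/8 - ⅛*9)*(-165 + (-131 - 135)) = (9 + 21/8 - 9/8)*(-165 - 266) = (21/2)*(-431) = -9051/2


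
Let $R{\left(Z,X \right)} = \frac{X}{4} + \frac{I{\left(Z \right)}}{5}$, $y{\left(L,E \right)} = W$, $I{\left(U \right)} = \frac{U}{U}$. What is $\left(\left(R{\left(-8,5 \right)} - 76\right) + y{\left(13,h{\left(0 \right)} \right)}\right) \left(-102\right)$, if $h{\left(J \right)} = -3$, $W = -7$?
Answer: $\frac{83181}{10} \approx 8318.1$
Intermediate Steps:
$I{\left(U \right)} = 1$
$y{\left(L,E \right)} = -7$
$R{\left(Z,X \right)} = \frac{1}{5} + \frac{X}{4}$ ($R{\left(Z,X \right)} = \frac{X}{4} + 1 \cdot \frac{1}{5} = X \frac{1}{4} + 1 \cdot \frac{1}{5} = \frac{X}{4} + \frac{1}{5} = \frac{1}{5} + \frac{X}{4}$)
$\left(\left(R{\left(-8,5 \right)} - 76\right) + y{\left(13,h{\left(0 \right)} \right)}\right) \left(-102\right) = \left(\left(\left(\frac{1}{5} + \frac{1}{4} \cdot 5\right) - 76\right) - 7\right) \left(-102\right) = \left(\left(\left(\frac{1}{5} + \frac{5}{4}\right) - 76\right) - 7\right) \left(-102\right) = \left(\left(\frac{29}{20} - 76\right) - 7\right) \left(-102\right) = \left(- \frac{1491}{20} - 7\right) \left(-102\right) = \left(- \frac{1631}{20}\right) \left(-102\right) = \frac{83181}{10}$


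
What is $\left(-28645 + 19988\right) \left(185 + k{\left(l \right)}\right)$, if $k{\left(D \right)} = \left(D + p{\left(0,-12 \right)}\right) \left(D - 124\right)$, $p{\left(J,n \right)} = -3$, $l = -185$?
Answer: $-504503989$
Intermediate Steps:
$k{\left(D \right)} = \left(-124 + D\right) \left(-3 + D\right)$ ($k{\left(D \right)} = \left(D - 3\right) \left(D - 124\right) = \left(-3 + D\right) \left(-124 + D\right) = \left(-124 + D\right) \left(-3 + D\right)$)
$\left(-28645 + 19988\right) \left(185 + k{\left(l \right)}\right) = \left(-28645 + 19988\right) \left(185 + \left(372 + \left(-185\right)^{2} - -23495\right)\right) = - 8657 \left(185 + \left(372 + 34225 + 23495\right)\right) = - 8657 \left(185 + 58092\right) = \left(-8657\right) 58277 = -504503989$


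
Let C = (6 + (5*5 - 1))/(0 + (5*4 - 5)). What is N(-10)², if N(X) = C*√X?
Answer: -40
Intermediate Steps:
C = 2 (C = (6 + (25 - 1))/(0 + (20 - 5)) = (6 + 24)/(0 + 15) = 30/15 = 30*(1/15) = 2)
N(X) = 2*√X
N(-10)² = (2*√(-10))² = (2*(I*√10))² = (2*I*√10)² = -40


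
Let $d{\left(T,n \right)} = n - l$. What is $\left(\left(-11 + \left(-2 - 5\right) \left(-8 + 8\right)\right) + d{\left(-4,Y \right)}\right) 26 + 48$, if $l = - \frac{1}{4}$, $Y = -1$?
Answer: $- \frac{515}{2} \approx -257.5$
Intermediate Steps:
$l = - \frac{1}{4}$ ($l = \left(-1\right) \frac{1}{4} = - \frac{1}{4} \approx -0.25$)
$d{\left(T,n \right)} = \frac{1}{4} + n$ ($d{\left(T,n \right)} = n - - \frac{1}{4} = n + \frac{1}{4} = \frac{1}{4} + n$)
$\left(\left(-11 + \left(-2 - 5\right) \left(-8 + 8\right)\right) + d{\left(-4,Y \right)}\right) 26 + 48 = \left(\left(-11 + \left(-2 - 5\right) \left(-8 + 8\right)\right) + \left(\frac{1}{4} - 1\right)\right) 26 + 48 = \left(\left(-11 - 0\right) - \frac{3}{4}\right) 26 + 48 = \left(\left(-11 + 0\right) - \frac{3}{4}\right) 26 + 48 = \left(-11 - \frac{3}{4}\right) 26 + 48 = \left(- \frac{47}{4}\right) 26 + 48 = - \frac{611}{2} + 48 = - \frac{515}{2}$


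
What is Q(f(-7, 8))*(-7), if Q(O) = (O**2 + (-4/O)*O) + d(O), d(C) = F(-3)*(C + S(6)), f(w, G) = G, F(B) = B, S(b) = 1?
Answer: -231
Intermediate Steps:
d(C) = -3 - 3*C (d(C) = -3*(C + 1) = -3*(1 + C) = -3 - 3*C)
Q(O) = -7 + O**2 - 3*O (Q(O) = (O**2 + (-4/O)*O) + (-3 - 3*O) = (O**2 - 4) + (-3 - 3*O) = (-4 + O**2) + (-3 - 3*O) = -7 + O**2 - 3*O)
Q(f(-7, 8))*(-7) = (-7 + 8**2 - 3*8)*(-7) = (-7 + 64 - 24)*(-7) = 33*(-7) = -231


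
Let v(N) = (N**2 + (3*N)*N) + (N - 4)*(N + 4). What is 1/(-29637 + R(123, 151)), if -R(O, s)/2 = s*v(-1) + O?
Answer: -1/26561 ≈ -3.7649e-5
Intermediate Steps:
v(N) = 4*N**2 + (-4 + N)*(4 + N) (v(N) = (N**2 + 3*N**2) + (-4 + N)*(4 + N) = 4*N**2 + (-4 + N)*(4 + N))
R(O, s) = -2*O + 22*s (R(O, s) = -2*(s*(-16 + 5*(-1)**2) + O) = -2*(s*(-16 + 5*1) + O) = -2*(s*(-16 + 5) + O) = -2*(s*(-11) + O) = -2*(-11*s + O) = -2*(O - 11*s) = -2*O + 22*s)
1/(-29637 + R(123, 151)) = 1/(-29637 + (-2*123 + 22*151)) = 1/(-29637 + (-246 + 3322)) = 1/(-29637 + 3076) = 1/(-26561) = -1/26561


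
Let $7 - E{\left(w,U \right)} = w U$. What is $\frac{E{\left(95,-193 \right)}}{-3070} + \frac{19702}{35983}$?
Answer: $- \frac{299757523}{55233905} \approx -5.4271$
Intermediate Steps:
$E{\left(w,U \right)} = 7 - U w$ ($E{\left(w,U \right)} = 7 - w U = 7 - U w$)
$\frac{E{\left(95,-193 \right)}}{-3070} + \frac{19702}{35983} = \frac{7 - \left(-193\right) 95}{-3070} + \frac{19702}{35983} = \left(7 + 18335\right) \left(- \frac{1}{3070}\right) + 19702 \cdot \frac{1}{35983} = 18342 \left(- \frac{1}{3070}\right) + \frac{19702}{35983} = - \frac{9171}{1535} + \frac{19702}{35983} = - \frac{299757523}{55233905}$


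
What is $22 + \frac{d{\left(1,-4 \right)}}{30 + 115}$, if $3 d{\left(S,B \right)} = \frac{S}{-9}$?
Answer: $\frac{86129}{3915} \approx 22.0$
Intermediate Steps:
$d{\left(S,B \right)} = - \frac{S}{27}$ ($d{\left(S,B \right)} = \frac{S \frac{1}{-9}}{3} = \frac{S \left(- \frac{1}{9}\right)}{3} = \frac{\left(- \frac{1}{9}\right) S}{3} = - \frac{S}{27}$)
$22 + \frac{d{\left(1,-4 \right)}}{30 + 115} = 22 + \frac{\left(- \frac{1}{27}\right) 1}{30 + 115} = 22 - \frac{1}{27 \cdot 145} = 22 - \frac{1}{3915} = \frac{86129}{3915}$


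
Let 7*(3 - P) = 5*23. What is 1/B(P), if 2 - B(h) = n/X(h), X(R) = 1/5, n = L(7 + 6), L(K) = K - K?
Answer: ½ ≈ 0.50000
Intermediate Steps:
P = -94/7 (P = 3 - 5*23/7 = 3 - ⅐*115 = 3 - 115/7 = -94/7 ≈ -13.429)
L(K) = 0
n = 0
X(R) = ⅕
B(h) = 2 (B(h) = 2 - 0/⅕ = 2 - 0*5 = 2 - 1*0 = 2 + 0 = 2)
1/B(P) = 1/2 = ½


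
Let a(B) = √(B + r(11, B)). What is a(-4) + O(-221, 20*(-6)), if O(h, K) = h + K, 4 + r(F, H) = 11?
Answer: -341 + √3 ≈ -339.27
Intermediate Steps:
r(F, H) = 7 (r(F, H) = -4 + 11 = 7)
O(h, K) = K + h
a(B) = √(7 + B) (a(B) = √(B + 7) = √(7 + B))
a(-4) + O(-221, 20*(-6)) = √(7 - 4) + (20*(-6) - 221) = √3 + (-120 - 221) = √3 - 341 = -341 + √3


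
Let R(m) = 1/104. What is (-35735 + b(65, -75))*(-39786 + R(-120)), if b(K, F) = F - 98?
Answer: 37144518911/26 ≈ 1.4286e+9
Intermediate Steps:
b(K, F) = -98 + F
R(m) = 1/104
(-35735 + b(65, -75))*(-39786 + R(-120)) = (-35735 + (-98 - 75))*(-39786 + 1/104) = (-35735 - 173)*(-4137743/104) = -35908*(-4137743/104) = 37144518911/26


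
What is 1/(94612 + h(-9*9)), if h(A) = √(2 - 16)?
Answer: 6758/639387897 - I*√14/8951430558 ≈ 1.0569e-5 - 4.18e-10*I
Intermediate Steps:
h(A) = I*√14 (h(A) = √(-14) = I*√14)
1/(94612 + h(-9*9)) = 1/(94612 + I*√14)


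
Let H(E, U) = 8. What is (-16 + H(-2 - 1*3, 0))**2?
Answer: 64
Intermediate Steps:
(-16 + H(-2 - 1*3, 0))**2 = (-16 + 8)**2 = (-8)**2 = 64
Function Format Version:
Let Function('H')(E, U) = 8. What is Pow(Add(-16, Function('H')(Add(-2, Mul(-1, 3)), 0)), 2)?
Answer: 64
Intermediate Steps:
Pow(Add(-16, Function('H')(Add(-2, Mul(-1, 3)), 0)), 2) = Pow(Add(-16, 8), 2) = Pow(-8, 2) = 64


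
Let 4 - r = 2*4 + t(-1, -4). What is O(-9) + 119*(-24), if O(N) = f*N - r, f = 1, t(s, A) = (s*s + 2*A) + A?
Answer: -2872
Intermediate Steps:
t(s, A) = s² + 3*A (t(s, A) = (s² + 2*A) + A = s² + 3*A)
r = 7 (r = 4 - (2*4 + ((-1)² + 3*(-4))) = 4 - (8 + (1 - 12)) = 4 - (8 - 11) = 4 - 1*(-3) = 4 + 3 = 7)
O(N) = -7 + N (O(N) = 1*N - 1*7 = N - 7 = -7 + N)
O(-9) + 119*(-24) = (-7 - 9) + 119*(-24) = -16 - 2856 = -2872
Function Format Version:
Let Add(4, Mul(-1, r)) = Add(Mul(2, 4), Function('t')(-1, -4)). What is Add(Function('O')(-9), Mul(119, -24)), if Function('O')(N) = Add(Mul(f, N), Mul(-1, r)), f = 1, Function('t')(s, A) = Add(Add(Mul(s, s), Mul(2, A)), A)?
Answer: -2872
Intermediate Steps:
Function('t')(s, A) = Add(Pow(s, 2), Mul(3, A)) (Function('t')(s, A) = Add(Add(Pow(s, 2), Mul(2, A)), A) = Add(Pow(s, 2), Mul(3, A)))
r = 7 (r = Add(4, Mul(-1, Add(Mul(2, 4), Add(Pow(-1, 2), Mul(3, -4))))) = Add(4, Mul(-1, Add(8, Add(1, -12)))) = Add(4, Mul(-1, Add(8, -11))) = Add(4, Mul(-1, -3)) = Add(4, 3) = 7)
Function('O')(N) = Add(-7, N) (Function('O')(N) = Add(Mul(1, N), Mul(-1, 7)) = Add(N, -7) = Add(-7, N))
Add(Function('O')(-9), Mul(119, -24)) = Add(Add(-7, -9), Mul(119, -24)) = Add(-16, -2856) = -2872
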